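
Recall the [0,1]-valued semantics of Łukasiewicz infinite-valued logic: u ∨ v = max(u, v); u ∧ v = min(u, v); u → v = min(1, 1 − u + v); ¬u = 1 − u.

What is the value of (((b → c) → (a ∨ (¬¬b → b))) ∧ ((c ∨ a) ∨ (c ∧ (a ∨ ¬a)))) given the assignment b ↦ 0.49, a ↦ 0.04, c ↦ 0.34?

(b → c): min(1, 1 − 0.49 + 0.34) = 0.85
¬b: Łukasiewicz ¬ gives 1 − 0.49 = 0.51
¬¬b: Łukasiewicz ¬ gives 1 − 0.51 = 0.49
(¬¬b → b): min(1, 1 − 0.49 + 0.49) = 1
(a ∨ (¬¬b → b)) = max(0.04, 1) = 1
((b → c) → (a ∨ (¬¬b → b))): min(1, 1 − 0.85 + 1) = 1
(c ∨ a) = max(0.34, 0.04) = 0.34
¬a: Łukasiewicz ¬ gives 1 − 0.04 = 0.96
(a ∨ ¬a) = max(0.04, 0.96) = 0.96
(c ∧ (a ∨ ¬a)) = min(0.34, 0.96) = 0.34
((c ∨ a) ∨ (c ∧ (a ∨ ¬a))) = max(0.34, 0.34) = 0.34
(((b → c) → (a ∨ (¬¬b → b))) ∧ ((c ∨ a) ∨ (c ∧ (a ∨ ¬a)))) = min(1, 0.34) = 0.34

0.34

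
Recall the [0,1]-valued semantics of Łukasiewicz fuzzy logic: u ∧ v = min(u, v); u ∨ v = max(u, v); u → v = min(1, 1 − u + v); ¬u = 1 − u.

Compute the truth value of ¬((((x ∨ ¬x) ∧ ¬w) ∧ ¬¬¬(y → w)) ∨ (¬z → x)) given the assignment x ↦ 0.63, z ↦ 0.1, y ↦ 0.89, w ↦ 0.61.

¬x: Łukasiewicz ¬ gives 1 − 0.63 = 0.37
(x ∨ ¬x) = max(0.63, 0.37) = 0.63
¬w: Łukasiewicz ¬ gives 1 − 0.61 = 0.39
((x ∨ ¬x) ∧ ¬w) = min(0.63, 0.39) = 0.39
(y → w): min(1, 1 − 0.89 + 0.61) = 0.72
¬(y → w): Łukasiewicz ¬ gives 1 − 0.72 = 0.28
¬¬(y → w): Łukasiewicz ¬ gives 1 − 0.28 = 0.72
¬¬¬(y → w): Łukasiewicz ¬ gives 1 − 0.72 = 0.28
(((x ∨ ¬x) ∧ ¬w) ∧ ¬¬¬(y → w)) = min(0.39, 0.28) = 0.28
¬z: Łukasiewicz ¬ gives 1 − 0.1 = 0.9
(¬z → x): min(1, 1 − 0.9 + 0.63) = 0.73
((((x ∨ ¬x) ∧ ¬w) ∧ ¬¬¬(y → w)) ∨ (¬z → x)) = max(0.28, 0.73) = 0.73
¬((((x ∨ ¬x) ∧ ¬w) ∧ ¬¬¬(y → w)) ∨ (¬z → x)): Łukasiewicz ¬ gives 1 − 0.73 = 0.27

0.27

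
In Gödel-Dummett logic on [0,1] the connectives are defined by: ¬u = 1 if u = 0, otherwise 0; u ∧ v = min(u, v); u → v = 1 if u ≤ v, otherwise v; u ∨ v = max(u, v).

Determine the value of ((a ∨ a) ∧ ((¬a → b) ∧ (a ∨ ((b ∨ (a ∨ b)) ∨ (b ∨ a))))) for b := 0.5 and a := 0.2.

(a ∨ a) = max(0.2, 0.2) = 0.2
¬a: Gödel ¬ of 0.2 = 0 (operand ≠ 0)
(¬a → b): 0 ≤ 0.5, so result = 1
(a ∨ b) = max(0.2, 0.5) = 0.5
(b ∨ (a ∨ b)) = max(0.5, 0.5) = 0.5
(b ∨ a) = max(0.5, 0.2) = 0.5
((b ∨ (a ∨ b)) ∨ (b ∨ a)) = max(0.5, 0.5) = 0.5
(a ∨ ((b ∨ (a ∨ b)) ∨ (b ∨ a))) = max(0.2, 0.5) = 0.5
((¬a → b) ∧ (a ∨ ((b ∨ (a ∨ b)) ∨ (b ∨ a)))) = min(1, 0.5) = 0.5
((a ∨ a) ∧ ((¬a → b) ∧ (a ∨ ((b ∨ (a ∨ b)) ∨ (b ∨ a))))) = min(0.2, 0.5) = 0.2

0.20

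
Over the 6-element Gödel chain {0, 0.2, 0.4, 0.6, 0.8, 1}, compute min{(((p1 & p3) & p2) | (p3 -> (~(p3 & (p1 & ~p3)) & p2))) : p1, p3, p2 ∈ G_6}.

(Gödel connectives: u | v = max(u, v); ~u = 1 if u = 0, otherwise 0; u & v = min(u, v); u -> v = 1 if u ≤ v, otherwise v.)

0.00

The minimum is attained at p1 = 0, p3 = 0.2, p2 = 0:
  (p1 & p3) = min(0, 0.2) = 0
  ((p1 & p3) & p2) = min(0, 0) = 0
  ~p3: Gödel ¬ of 0.2 = 0 (operand ≠ 0)
  (p1 & ~p3) = min(0, 0) = 0
  (p3 & (p1 & ~p3)) = min(0.2, 0) = 0
  ~(p3 & (p1 & ~p3)): Gödel ¬ of 0 = 1 (operand is 0)
  (~(p3 & (p1 & ~p3)) & p2) = min(1, 0) = 0
  (p3 -> (~(p3 & (p1 & ~p3)) & p2)): 0.2 > 0, so result = 0
  (((p1 & p3) & p2) | (p3 -> (~(p3 & (p1 & ~p3)) & p2))) = max(0, 0) = 0
Checking all 216 assignments confirms none give a value below 0.00.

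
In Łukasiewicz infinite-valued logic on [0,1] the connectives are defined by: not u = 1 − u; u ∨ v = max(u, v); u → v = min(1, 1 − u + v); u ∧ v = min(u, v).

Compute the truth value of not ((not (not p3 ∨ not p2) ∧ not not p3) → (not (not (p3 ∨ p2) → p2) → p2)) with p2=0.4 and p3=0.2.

0.00

not p3: Łukasiewicz ¬ gives 1 − 0.2 = 0.8
not p2: Łukasiewicz ¬ gives 1 − 0.4 = 0.6
(not p3 ∨ not p2) = max(0.8, 0.6) = 0.8
not (not p3 ∨ not p2): Łukasiewicz ¬ gives 1 − 0.8 = 0.2
not p3: Łukasiewicz ¬ gives 1 − 0.2 = 0.8
not not p3: Łukasiewicz ¬ gives 1 − 0.8 = 0.2
(not (not p3 ∨ not p2) ∧ not not p3) = min(0.2, 0.2) = 0.2
(p3 ∨ p2) = max(0.2, 0.4) = 0.4
not (p3 ∨ p2): Łukasiewicz ¬ gives 1 − 0.4 = 0.6
(not (p3 ∨ p2) → p2): min(1, 1 − 0.6 + 0.4) = 0.8
not (not (p3 ∨ p2) → p2): Łukasiewicz ¬ gives 1 − 0.8 = 0.2
(not (not (p3 ∨ p2) → p2) → p2): min(1, 1 − 0.2 + 0.4) = 1
((not (not p3 ∨ not p2) ∧ not not p3) → (not (not (p3 ∨ p2) → p2) → p2)): min(1, 1 − 0.2 + 1) = 1
not ((not (not p3 ∨ not p2) ∧ not not p3) → (not (not (p3 ∨ p2) → p2) → p2)): Łukasiewicz ¬ gives 1 − 1 = 0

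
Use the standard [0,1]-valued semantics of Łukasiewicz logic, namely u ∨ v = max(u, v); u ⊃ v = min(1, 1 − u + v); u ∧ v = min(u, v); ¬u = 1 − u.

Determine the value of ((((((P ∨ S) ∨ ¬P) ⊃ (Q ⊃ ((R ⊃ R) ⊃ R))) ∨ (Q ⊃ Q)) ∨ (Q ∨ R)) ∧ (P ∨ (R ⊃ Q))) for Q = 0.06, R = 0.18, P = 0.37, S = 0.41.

(P ∨ S) = max(0.37, 0.41) = 0.41
¬P: Łukasiewicz ¬ gives 1 − 0.37 = 0.63
((P ∨ S) ∨ ¬P) = max(0.41, 0.63) = 0.63
(R ⊃ R): min(1, 1 − 0.18 + 0.18) = 1
((R ⊃ R) ⊃ R): min(1, 1 − 1 + 0.18) = 0.18
(Q ⊃ ((R ⊃ R) ⊃ R)): min(1, 1 − 0.06 + 0.18) = 1
(((P ∨ S) ∨ ¬P) ⊃ (Q ⊃ ((R ⊃ R) ⊃ R))): min(1, 1 − 0.63 + 1) = 1
(Q ⊃ Q): min(1, 1 − 0.06 + 0.06) = 1
((((P ∨ S) ∨ ¬P) ⊃ (Q ⊃ ((R ⊃ R) ⊃ R))) ∨ (Q ⊃ Q)) = max(1, 1) = 1
(Q ∨ R) = max(0.06, 0.18) = 0.18
(((((P ∨ S) ∨ ¬P) ⊃ (Q ⊃ ((R ⊃ R) ⊃ R))) ∨ (Q ⊃ Q)) ∨ (Q ∨ R)) = max(1, 0.18) = 1
(R ⊃ Q): min(1, 1 − 0.18 + 0.06) = 0.88
(P ∨ (R ⊃ Q)) = max(0.37, 0.88) = 0.88
((((((P ∨ S) ∨ ¬P) ⊃ (Q ⊃ ((R ⊃ R) ⊃ R))) ∨ (Q ⊃ Q)) ∨ (Q ∨ R)) ∧ (P ∨ (R ⊃ Q))) = min(1, 0.88) = 0.88

0.88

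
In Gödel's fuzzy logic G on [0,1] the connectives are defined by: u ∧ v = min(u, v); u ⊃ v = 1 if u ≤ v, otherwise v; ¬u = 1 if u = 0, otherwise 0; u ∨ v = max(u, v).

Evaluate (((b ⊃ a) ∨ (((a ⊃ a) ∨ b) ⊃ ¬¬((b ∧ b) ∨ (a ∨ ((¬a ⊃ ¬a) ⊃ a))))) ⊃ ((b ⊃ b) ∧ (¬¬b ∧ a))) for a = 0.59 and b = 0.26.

0.59

(b ⊃ a): 0.26 ≤ 0.59, so result = 1
(a ⊃ a): 0.59 ≤ 0.59, so result = 1
((a ⊃ a) ∨ b) = max(1, 0.26) = 1
(b ∧ b) = min(0.26, 0.26) = 0.26
¬a: Gödel ¬ of 0.59 = 0 (operand ≠ 0)
¬a: Gödel ¬ of 0.59 = 0 (operand ≠ 0)
(¬a ⊃ ¬a): 0 ≤ 0, so result = 1
((¬a ⊃ ¬a) ⊃ a): 1 > 0.59, so result = 0.59
(a ∨ ((¬a ⊃ ¬a) ⊃ a)) = max(0.59, 0.59) = 0.59
((b ∧ b) ∨ (a ∨ ((¬a ⊃ ¬a) ⊃ a))) = max(0.26, 0.59) = 0.59
¬((b ∧ b) ∨ (a ∨ ((¬a ⊃ ¬a) ⊃ a))): Gödel ¬ of 0.59 = 0 (operand ≠ 0)
¬¬((b ∧ b) ∨ (a ∨ ((¬a ⊃ ¬a) ⊃ a))): Gödel ¬ of 0 = 1 (operand is 0)
(((a ⊃ a) ∨ b) ⊃ ¬¬((b ∧ b) ∨ (a ∨ ((¬a ⊃ ¬a) ⊃ a)))): 1 ≤ 1, so result = 1
((b ⊃ a) ∨ (((a ⊃ a) ∨ b) ⊃ ¬¬((b ∧ b) ∨ (a ∨ ((¬a ⊃ ¬a) ⊃ a))))) = max(1, 1) = 1
(b ⊃ b): 0.26 ≤ 0.26, so result = 1
¬b: Gödel ¬ of 0.26 = 0 (operand ≠ 0)
¬¬b: Gödel ¬ of 0 = 1 (operand is 0)
(¬¬b ∧ a) = min(1, 0.59) = 0.59
((b ⊃ b) ∧ (¬¬b ∧ a)) = min(1, 0.59) = 0.59
(((b ⊃ a) ∨ (((a ⊃ a) ∨ b) ⊃ ¬¬((b ∧ b) ∨ (a ∨ ((¬a ⊃ ¬a) ⊃ a))))) ⊃ ((b ⊃ b) ∧ (¬¬b ∧ a))): 1 > 0.59, so result = 0.59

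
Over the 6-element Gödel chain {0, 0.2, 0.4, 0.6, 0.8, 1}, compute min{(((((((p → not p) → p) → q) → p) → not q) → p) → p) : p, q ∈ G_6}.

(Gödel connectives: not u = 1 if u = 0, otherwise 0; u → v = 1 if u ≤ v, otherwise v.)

The minimum is attained at p = 0.2, q = 0.2:
  not p: Gödel ¬ of 0.2 = 0 (operand ≠ 0)
  (p → not p): 0.2 > 0, so result = 0
  ((p → not p) → p): 0 ≤ 0.2, so result = 1
  (((p → not p) → p) → q): 1 > 0.2, so result = 0.2
  ((((p → not p) → p) → q) → p): 0.2 ≤ 0.2, so result = 1
  not q: Gödel ¬ of 0.2 = 0 (operand ≠ 0)
  (((((p → not p) → p) → q) → p) → not q): 1 > 0, so result = 0
  ((((((p → not p) → p) → q) → p) → not q) → p): 0 ≤ 0.2, so result = 1
  (((((((p → not p) → p) → q) → p) → not q) → p) → p): 1 > 0.2, so result = 0.2
Checking all 36 assignments confirms none give a value below 0.20.

0.20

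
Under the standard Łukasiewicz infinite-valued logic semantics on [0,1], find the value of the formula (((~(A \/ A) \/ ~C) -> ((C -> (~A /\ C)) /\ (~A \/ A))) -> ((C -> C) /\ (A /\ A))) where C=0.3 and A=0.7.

(A \/ A) = max(0.7, 0.7) = 0.7
~(A \/ A): Łukasiewicz ¬ gives 1 − 0.7 = 0.3
~C: Łukasiewicz ¬ gives 1 − 0.3 = 0.7
(~(A \/ A) \/ ~C) = max(0.3, 0.7) = 0.7
~A: Łukasiewicz ¬ gives 1 − 0.7 = 0.3
(~A /\ C) = min(0.3, 0.3) = 0.3
(C -> (~A /\ C)): min(1, 1 − 0.3 + 0.3) = 1
~A: Łukasiewicz ¬ gives 1 − 0.7 = 0.3
(~A \/ A) = max(0.3, 0.7) = 0.7
((C -> (~A /\ C)) /\ (~A \/ A)) = min(1, 0.7) = 0.7
((~(A \/ A) \/ ~C) -> ((C -> (~A /\ C)) /\ (~A \/ A))): min(1, 1 − 0.7 + 0.7) = 1
(C -> C): min(1, 1 − 0.3 + 0.3) = 1
(A /\ A) = min(0.7, 0.7) = 0.7
((C -> C) /\ (A /\ A)) = min(1, 0.7) = 0.7
(((~(A \/ A) \/ ~C) -> ((C -> (~A /\ C)) /\ (~A \/ A))) -> ((C -> C) /\ (A /\ A))): min(1, 1 − 1 + 0.7) = 0.7

0.70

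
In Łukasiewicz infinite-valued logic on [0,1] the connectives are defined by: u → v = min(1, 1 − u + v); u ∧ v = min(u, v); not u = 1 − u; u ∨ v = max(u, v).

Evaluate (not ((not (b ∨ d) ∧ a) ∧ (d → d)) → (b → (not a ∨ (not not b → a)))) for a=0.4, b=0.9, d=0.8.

0.80

(b ∨ d) = max(0.9, 0.8) = 0.9
not (b ∨ d): Łukasiewicz ¬ gives 1 − 0.9 = 0.1
(not (b ∨ d) ∧ a) = min(0.1, 0.4) = 0.1
(d → d): min(1, 1 − 0.8 + 0.8) = 1
((not (b ∨ d) ∧ a) ∧ (d → d)) = min(0.1, 1) = 0.1
not ((not (b ∨ d) ∧ a) ∧ (d → d)): Łukasiewicz ¬ gives 1 − 0.1 = 0.9
not a: Łukasiewicz ¬ gives 1 − 0.4 = 0.6
not b: Łukasiewicz ¬ gives 1 − 0.9 = 0.1
not not b: Łukasiewicz ¬ gives 1 − 0.1 = 0.9
(not not b → a): min(1, 1 − 0.9 + 0.4) = 0.5
(not a ∨ (not not b → a)) = max(0.6, 0.5) = 0.6
(b → (not a ∨ (not not b → a))): min(1, 1 − 0.9 + 0.6) = 0.7
(not ((not (b ∨ d) ∧ a) ∧ (d → d)) → (b → (not a ∨ (not not b → a)))): min(1, 1 − 0.9 + 0.7) = 0.8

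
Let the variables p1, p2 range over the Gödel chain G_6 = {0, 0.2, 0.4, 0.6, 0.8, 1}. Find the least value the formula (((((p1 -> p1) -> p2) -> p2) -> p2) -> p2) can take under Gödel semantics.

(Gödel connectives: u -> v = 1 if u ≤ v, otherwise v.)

Every assignment gives 1. For instance at p1 = 0, p2 = 0:
  (p1 -> p1): 0 ≤ 0, so result = 1
  ((p1 -> p1) -> p2): 1 > 0, so result = 0
  (((p1 -> p1) -> p2) -> p2): 0 ≤ 0, so result = 1
  ((((p1 -> p1) -> p2) -> p2) -> p2): 1 > 0, so result = 0
  (((((p1 -> p1) -> p2) -> p2) -> p2) -> p2): 0 ≤ 0, so result = 1
All 36 assignments give value 1 — the formula is a G_6-tautology.

1.00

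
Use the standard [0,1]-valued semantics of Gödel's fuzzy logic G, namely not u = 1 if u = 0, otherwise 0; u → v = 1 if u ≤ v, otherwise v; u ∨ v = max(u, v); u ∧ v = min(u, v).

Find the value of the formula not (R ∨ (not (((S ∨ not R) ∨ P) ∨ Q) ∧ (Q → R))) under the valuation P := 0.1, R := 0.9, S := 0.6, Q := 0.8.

not R: Gödel ¬ of 0.9 = 0 (operand ≠ 0)
(S ∨ not R) = max(0.6, 0) = 0.6
((S ∨ not R) ∨ P) = max(0.6, 0.1) = 0.6
(((S ∨ not R) ∨ P) ∨ Q) = max(0.6, 0.8) = 0.8
not (((S ∨ not R) ∨ P) ∨ Q): Gödel ¬ of 0.8 = 0 (operand ≠ 0)
(Q → R): 0.8 ≤ 0.9, so result = 1
(not (((S ∨ not R) ∨ P) ∨ Q) ∧ (Q → R)) = min(0, 1) = 0
(R ∨ (not (((S ∨ not R) ∨ P) ∨ Q) ∧ (Q → R))) = max(0.9, 0) = 0.9
not (R ∨ (not (((S ∨ not R) ∨ P) ∨ Q) ∧ (Q → R))): Gödel ¬ of 0.9 = 0 (operand ≠ 0)

0.00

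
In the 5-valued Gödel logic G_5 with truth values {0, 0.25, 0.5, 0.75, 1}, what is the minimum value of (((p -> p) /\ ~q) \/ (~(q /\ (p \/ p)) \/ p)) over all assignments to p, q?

The minimum is attained at p = 0.25, q = 0.25:
  (p -> p): 0.25 ≤ 0.25, so result = 1
  ~q: Gödel ¬ of 0.25 = 0 (operand ≠ 0)
  ((p -> p) /\ ~q) = min(1, 0) = 0
  (p \/ p) = max(0.25, 0.25) = 0.25
  (q /\ (p \/ p)) = min(0.25, 0.25) = 0.25
  ~(q /\ (p \/ p)): Gödel ¬ of 0.25 = 0 (operand ≠ 0)
  (~(q /\ (p \/ p)) \/ p) = max(0, 0.25) = 0.25
  (((p -> p) /\ ~q) \/ (~(q /\ (p \/ p)) \/ p)) = max(0, 0.25) = 0.25
Checking all 25 assignments confirms none give a value below 0.25.

0.25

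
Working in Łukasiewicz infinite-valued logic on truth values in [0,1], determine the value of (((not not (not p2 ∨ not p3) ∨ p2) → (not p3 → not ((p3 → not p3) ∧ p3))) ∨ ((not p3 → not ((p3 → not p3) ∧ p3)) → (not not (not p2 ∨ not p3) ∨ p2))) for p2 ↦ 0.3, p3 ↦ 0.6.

1.00

not p2: Łukasiewicz ¬ gives 1 − 0.3 = 0.7
not p3: Łukasiewicz ¬ gives 1 − 0.6 = 0.4
(not p2 ∨ not p3) = max(0.7, 0.4) = 0.7
not (not p2 ∨ not p3): Łukasiewicz ¬ gives 1 − 0.7 = 0.3
not not (not p2 ∨ not p3): Łukasiewicz ¬ gives 1 − 0.3 = 0.7
(not not (not p2 ∨ not p3) ∨ p2) = max(0.7, 0.3) = 0.7
not p3: Łukasiewicz ¬ gives 1 − 0.6 = 0.4
not p3: Łukasiewicz ¬ gives 1 − 0.6 = 0.4
(p3 → not p3): min(1, 1 − 0.6 + 0.4) = 0.8
((p3 → not p3) ∧ p3) = min(0.8, 0.6) = 0.6
not ((p3 → not p3) ∧ p3): Łukasiewicz ¬ gives 1 − 0.6 = 0.4
(not p3 → not ((p3 → not p3) ∧ p3)): min(1, 1 − 0.4 + 0.4) = 1
((not not (not p2 ∨ not p3) ∨ p2) → (not p3 → not ((p3 → not p3) ∧ p3))): min(1, 1 − 0.7 + 1) = 1
not p3: Łukasiewicz ¬ gives 1 − 0.6 = 0.4
not p3: Łukasiewicz ¬ gives 1 − 0.6 = 0.4
(p3 → not p3): min(1, 1 − 0.6 + 0.4) = 0.8
((p3 → not p3) ∧ p3) = min(0.8, 0.6) = 0.6
not ((p3 → not p3) ∧ p3): Łukasiewicz ¬ gives 1 − 0.6 = 0.4
(not p3 → not ((p3 → not p3) ∧ p3)): min(1, 1 − 0.4 + 0.4) = 1
not p2: Łukasiewicz ¬ gives 1 − 0.3 = 0.7
not p3: Łukasiewicz ¬ gives 1 − 0.6 = 0.4
(not p2 ∨ not p3) = max(0.7, 0.4) = 0.7
not (not p2 ∨ not p3): Łukasiewicz ¬ gives 1 − 0.7 = 0.3
not not (not p2 ∨ not p3): Łukasiewicz ¬ gives 1 − 0.3 = 0.7
(not not (not p2 ∨ not p3) ∨ p2) = max(0.7, 0.3) = 0.7
((not p3 → not ((p3 → not p3) ∧ p3)) → (not not (not p2 ∨ not p3) ∨ p2)): min(1, 1 − 1 + 0.7) = 0.7
(((not not (not p2 ∨ not p3) ∨ p2) → (not p3 → not ((p3 → not p3) ∧ p3))) ∨ ((not p3 → not ((p3 → not p3) ∧ p3)) → (not not (not p2 ∨ not p3) ∨ p2))) = max(1, 0.7) = 1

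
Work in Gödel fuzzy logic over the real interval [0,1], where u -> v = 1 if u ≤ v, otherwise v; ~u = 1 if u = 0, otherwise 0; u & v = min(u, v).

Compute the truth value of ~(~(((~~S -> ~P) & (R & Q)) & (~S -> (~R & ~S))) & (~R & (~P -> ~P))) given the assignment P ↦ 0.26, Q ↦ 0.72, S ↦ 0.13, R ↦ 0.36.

~S: Gödel ¬ of 0.13 = 0 (operand ≠ 0)
~~S: Gödel ¬ of 0 = 1 (operand is 0)
~P: Gödel ¬ of 0.26 = 0 (operand ≠ 0)
(~~S -> ~P): 1 > 0, so result = 0
(R & Q) = min(0.36, 0.72) = 0.36
((~~S -> ~P) & (R & Q)) = min(0, 0.36) = 0
~S: Gödel ¬ of 0.13 = 0 (operand ≠ 0)
~R: Gödel ¬ of 0.36 = 0 (operand ≠ 0)
~S: Gödel ¬ of 0.13 = 0 (operand ≠ 0)
(~R & ~S) = min(0, 0) = 0
(~S -> (~R & ~S)): 0 ≤ 0, so result = 1
(((~~S -> ~P) & (R & Q)) & (~S -> (~R & ~S))) = min(0, 1) = 0
~(((~~S -> ~P) & (R & Q)) & (~S -> (~R & ~S))): Gödel ¬ of 0 = 1 (operand is 0)
~R: Gödel ¬ of 0.36 = 0 (operand ≠ 0)
~P: Gödel ¬ of 0.26 = 0 (operand ≠ 0)
~P: Gödel ¬ of 0.26 = 0 (operand ≠ 0)
(~P -> ~P): 0 ≤ 0, so result = 1
(~R & (~P -> ~P)) = min(0, 1) = 0
(~(((~~S -> ~P) & (R & Q)) & (~S -> (~R & ~S))) & (~R & (~P -> ~P))) = min(1, 0) = 0
~(~(((~~S -> ~P) & (R & Q)) & (~S -> (~R & ~S))) & (~R & (~P -> ~P))): Gödel ¬ of 0 = 1 (operand is 0)

1.00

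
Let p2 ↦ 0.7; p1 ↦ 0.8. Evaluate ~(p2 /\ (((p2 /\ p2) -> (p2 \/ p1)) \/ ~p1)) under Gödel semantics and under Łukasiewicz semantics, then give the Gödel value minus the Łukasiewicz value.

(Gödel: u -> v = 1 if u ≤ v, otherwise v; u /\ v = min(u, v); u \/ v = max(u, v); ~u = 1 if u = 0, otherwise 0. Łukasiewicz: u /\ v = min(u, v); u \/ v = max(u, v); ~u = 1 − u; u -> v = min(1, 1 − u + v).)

Gödel evaluation:
  (p2 /\ p2) = min(0.7, 0.7) = 0.7
  (p2 \/ p1) = max(0.7, 0.8) = 0.8
  ((p2 /\ p2) -> (p2 \/ p1)): 0.7 ≤ 0.8, so result = 1
  ~p1: Gödel ¬ of 0.8 = 0 (operand ≠ 0)
  (((p2 /\ p2) -> (p2 \/ p1)) \/ ~p1) = max(1, 0) = 1
  (p2 /\ (((p2 /\ p2) -> (p2 \/ p1)) \/ ~p1)) = min(0.7, 1) = 0.7
  ~(p2 /\ (((p2 /\ p2) -> (p2 \/ p1)) \/ ~p1)): Gödel ¬ of 0.7 = 0 (operand ≠ 0)
  Gödel value = 0
Łukasiewicz evaluation:
  (p2 /\ p2) = min(0.7, 0.7) = 0.7
  (p2 \/ p1) = max(0.7, 0.8) = 0.8
  ((p2 /\ p2) -> (p2 \/ p1)): min(1, 1 − 0.7 + 0.8) = 1
  ~p1: Łukasiewicz ¬ gives 1 − 0.8 = 0.2
  (((p2 /\ p2) -> (p2 \/ p1)) \/ ~p1) = max(1, 0.2) = 1
  (p2 /\ (((p2 /\ p2) -> (p2 \/ p1)) \/ ~p1)) = min(0.7, 1) = 0.7
  ~(p2 /\ (((p2 /\ p2) -> (p2 \/ p1)) \/ ~p1)): Łukasiewicz ¬ gives 1 − 0.7 = 0.3
  Łukasiewicz value = 0.3
Difference: 0 − 0.3 = -0.30

-0.30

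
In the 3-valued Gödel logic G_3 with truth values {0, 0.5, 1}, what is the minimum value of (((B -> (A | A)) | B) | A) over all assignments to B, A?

The minimum is attained at B = 0.5, A = 0:
  (A | A) = max(0, 0) = 0
  (B -> (A | A)): 0.5 > 0, so result = 0
  ((B -> (A | A)) | B) = max(0, 0.5) = 0.5
  (((B -> (A | A)) | B) | A) = max(0.5, 0) = 0.5
Checking all 9 assignments confirms none give a value below 0.50.

0.50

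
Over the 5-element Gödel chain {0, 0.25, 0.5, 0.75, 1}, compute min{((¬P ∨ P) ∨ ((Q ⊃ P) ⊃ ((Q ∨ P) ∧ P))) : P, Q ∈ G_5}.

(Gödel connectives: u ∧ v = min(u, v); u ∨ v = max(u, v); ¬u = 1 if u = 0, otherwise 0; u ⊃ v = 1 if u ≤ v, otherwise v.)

0.25

The minimum is attained at P = 0.25, Q = 0:
  ¬P: Gödel ¬ of 0.25 = 0 (operand ≠ 0)
  (¬P ∨ P) = max(0, 0.25) = 0.25
  (Q ⊃ P): 0 ≤ 0.25, so result = 1
  (Q ∨ P) = max(0, 0.25) = 0.25
  ((Q ∨ P) ∧ P) = min(0.25, 0.25) = 0.25
  ((Q ⊃ P) ⊃ ((Q ∨ P) ∧ P)): 1 > 0.25, so result = 0.25
  ((¬P ∨ P) ∨ ((Q ⊃ P) ⊃ ((Q ∨ P) ∧ P))) = max(0.25, 0.25) = 0.25
Checking all 25 assignments confirms none give a value below 0.25.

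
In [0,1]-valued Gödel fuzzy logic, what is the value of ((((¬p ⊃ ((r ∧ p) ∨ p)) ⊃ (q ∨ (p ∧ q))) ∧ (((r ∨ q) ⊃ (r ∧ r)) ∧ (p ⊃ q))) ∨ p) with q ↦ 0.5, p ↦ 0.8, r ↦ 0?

¬p: Gödel ¬ of 0.8 = 0 (operand ≠ 0)
(r ∧ p) = min(0, 0.8) = 0
((r ∧ p) ∨ p) = max(0, 0.8) = 0.8
(¬p ⊃ ((r ∧ p) ∨ p)): 0 ≤ 0.8, so result = 1
(p ∧ q) = min(0.8, 0.5) = 0.5
(q ∨ (p ∧ q)) = max(0.5, 0.5) = 0.5
((¬p ⊃ ((r ∧ p) ∨ p)) ⊃ (q ∨ (p ∧ q))): 1 > 0.5, so result = 0.5
(r ∨ q) = max(0, 0.5) = 0.5
(r ∧ r) = min(0, 0) = 0
((r ∨ q) ⊃ (r ∧ r)): 0.5 > 0, so result = 0
(p ⊃ q): 0.8 > 0.5, so result = 0.5
(((r ∨ q) ⊃ (r ∧ r)) ∧ (p ⊃ q)) = min(0, 0.5) = 0
(((¬p ⊃ ((r ∧ p) ∨ p)) ⊃ (q ∨ (p ∧ q))) ∧ (((r ∨ q) ⊃ (r ∧ r)) ∧ (p ⊃ q))) = min(0.5, 0) = 0
((((¬p ⊃ ((r ∧ p) ∨ p)) ⊃ (q ∨ (p ∧ q))) ∧ (((r ∨ q) ⊃ (r ∧ r)) ∧ (p ⊃ q))) ∨ p) = max(0, 0.8) = 0.8

0.80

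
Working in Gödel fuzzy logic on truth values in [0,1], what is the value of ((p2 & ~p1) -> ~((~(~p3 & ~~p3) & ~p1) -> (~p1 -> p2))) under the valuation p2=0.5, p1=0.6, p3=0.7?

1.00

~p1: Gödel ¬ of 0.6 = 0 (operand ≠ 0)
(p2 & ~p1) = min(0.5, 0) = 0
~p3: Gödel ¬ of 0.7 = 0 (operand ≠ 0)
~p3: Gödel ¬ of 0.7 = 0 (operand ≠ 0)
~~p3: Gödel ¬ of 0 = 1 (operand is 0)
(~p3 & ~~p3) = min(0, 1) = 0
~(~p3 & ~~p3): Gödel ¬ of 0 = 1 (operand is 0)
~p1: Gödel ¬ of 0.6 = 0 (operand ≠ 0)
(~(~p3 & ~~p3) & ~p1) = min(1, 0) = 0
~p1: Gödel ¬ of 0.6 = 0 (operand ≠ 0)
(~p1 -> p2): 0 ≤ 0.5, so result = 1
((~(~p3 & ~~p3) & ~p1) -> (~p1 -> p2)): 0 ≤ 1, so result = 1
~((~(~p3 & ~~p3) & ~p1) -> (~p1 -> p2)): Gödel ¬ of 1 = 0 (operand ≠ 0)
((p2 & ~p1) -> ~((~(~p3 & ~~p3) & ~p1) -> (~p1 -> p2))): 0 ≤ 0, so result = 1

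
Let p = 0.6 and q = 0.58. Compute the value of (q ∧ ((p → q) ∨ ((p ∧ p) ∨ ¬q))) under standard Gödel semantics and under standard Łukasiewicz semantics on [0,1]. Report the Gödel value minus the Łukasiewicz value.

Gödel evaluation:
  (p → q): 0.6 > 0.58, so result = 0.58
  (p ∧ p) = min(0.6, 0.6) = 0.6
  ¬q: Gödel ¬ of 0.58 = 0 (operand ≠ 0)
  ((p ∧ p) ∨ ¬q) = max(0.6, 0) = 0.6
  ((p → q) ∨ ((p ∧ p) ∨ ¬q)) = max(0.58, 0.6) = 0.6
  (q ∧ ((p → q) ∨ ((p ∧ p) ∨ ¬q))) = min(0.58, 0.6) = 0.58
  Gödel value = 0.58
Łukasiewicz evaluation:
  (p → q): min(1, 1 − 0.6 + 0.58) = 0.98
  (p ∧ p) = min(0.6, 0.6) = 0.6
  ¬q: Łukasiewicz ¬ gives 1 − 0.58 = 0.42
  ((p ∧ p) ∨ ¬q) = max(0.6, 0.42) = 0.6
  ((p → q) ∨ ((p ∧ p) ∨ ¬q)) = max(0.98, 0.6) = 0.98
  (q ∧ ((p → q) ∨ ((p ∧ p) ∨ ¬q))) = min(0.58, 0.98) = 0.58
  Łukasiewicz value = 0.58
Difference: 0.58 − 0.58 = 0.00

0.00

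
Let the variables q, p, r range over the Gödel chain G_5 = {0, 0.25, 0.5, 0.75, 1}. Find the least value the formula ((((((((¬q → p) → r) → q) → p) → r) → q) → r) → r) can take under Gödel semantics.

0.25

The minimum is attained at q = 0, p = 0, r = 0.25:
  ¬q: Gödel ¬ of 0 = 1 (operand is 0)
  (¬q → p): 1 > 0, so result = 0
  ((¬q → p) → r): 0 ≤ 0.25, so result = 1
  (((¬q → p) → r) → q): 1 > 0, so result = 0
  ((((¬q → p) → r) → q) → p): 0 ≤ 0, so result = 1
  (((((¬q → p) → r) → q) → p) → r): 1 > 0.25, so result = 0.25
  ((((((¬q → p) → r) → q) → p) → r) → q): 0.25 > 0, so result = 0
  (((((((¬q → p) → r) → q) → p) → r) → q) → r): 0 ≤ 0.25, so result = 1
  ((((((((¬q → p) → r) → q) → p) → r) → q) → r) → r): 1 > 0.25, so result = 0.25
Checking all 125 assignments confirms none give a value below 0.25.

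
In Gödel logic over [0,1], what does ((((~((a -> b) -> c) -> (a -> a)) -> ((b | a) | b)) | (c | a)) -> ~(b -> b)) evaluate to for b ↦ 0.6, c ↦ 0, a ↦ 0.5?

(a -> b): 0.5 ≤ 0.6, so result = 1
((a -> b) -> c): 1 > 0, so result = 0
~((a -> b) -> c): Gödel ¬ of 0 = 1 (operand is 0)
(a -> a): 0.5 ≤ 0.5, so result = 1
(~((a -> b) -> c) -> (a -> a)): 1 ≤ 1, so result = 1
(b | a) = max(0.6, 0.5) = 0.6
((b | a) | b) = max(0.6, 0.6) = 0.6
((~((a -> b) -> c) -> (a -> a)) -> ((b | a) | b)): 1 > 0.6, so result = 0.6
(c | a) = max(0, 0.5) = 0.5
(((~((a -> b) -> c) -> (a -> a)) -> ((b | a) | b)) | (c | a)) = max(0.6, 0.5) = 0.6
(b -> b): 0.6 ≤ 0.6, so result = 1
~(b -> b): Gödel ¬ of 1 = 0 (operand ≠ 0)
((((~((a -> b) -> c) -> (a -> a)) -> ((b | a) | b)) | (c | a)) -> ~(b -> b)): 0.6 > 0, so result = 0

0.00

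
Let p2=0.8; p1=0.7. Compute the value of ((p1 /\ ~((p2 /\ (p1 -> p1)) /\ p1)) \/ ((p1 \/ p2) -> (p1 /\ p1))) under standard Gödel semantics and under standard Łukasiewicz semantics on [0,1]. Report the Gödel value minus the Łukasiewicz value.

-0.20

Gödel evaluation:
  (p1 -> p1): 0.7 ≤ 0.7, so result = 1
  (p2 /\ (p1 -> p1)) = min(0.8, 1) = 0.8
  ((p2 /\ (p1 -> p1)) /\ p1) = min(0.8, 0.7) = 0.7
  ~((p2 /\ (p1 -> p1)) /\ p1): Gödel ¬ of 0.7 = 0 (operand ≠ 0)
  (p1 /\ ~((p2 /\ (p1 -> p1)) /\ p1)) = min(0.7, 0) = 0
  (p1 \/ p2) = max(0.7, 0.8) = 0.8
  (p1 /\ p1) = min(0.7, 0.7) = 0.7
  ((p1 \/ p2) -> (p1 /\ p1)): 0.8 > 0.7, so result = 0.7
  ((p1 /\ ~((p2 /\ (p1 -> p1)) /\ p1)) \/ ((p1 \/ p2) -> (p1 /\ p1))) = max(0, 0.7) = 0.7
  Gödel value = 0.7
Łukasiewicz evaluation:
  (p1 -> p1): min(1, 1 − 0.7 + 0.7) = 1
  (p2 /\ (p1 -> p1)) = min(0.8, 1) = 0.8
  ((p2 /\ (p1 -> p1)) /\ p1) = min(0.8, 0.7) = 0.7
  ~((p2 /\ (p1 -> p1)) /\ p1): Łukasiewicz ¬ gives 1 − 0.7 = 0.3
  (p1 /\ ~((p2 /\ (p1 -> p1)) /\ p1)) = min(0.7, 0.3) = 0.3
  (p1 \/ p2) = max(0.7, 0.8) = 0.8
  (p1 /\ p1) = min(0.7, 0.7) = 0.7
  ((p1 \/ p2) -> (p1 /\ p1)): min(1, 1 − 0.8 + 0.7) = 0.9
  ((p1 /\ ~((p2 /\ (p1 -> p1)) /\ p1)) \/ ((p1 \/ p2) -> (p1 /\ p1))) = max(0.3, 0.9) = 0.9
  Łukasiewicz value = 0.9
Difference: 0.7 − 0.9 = -0.20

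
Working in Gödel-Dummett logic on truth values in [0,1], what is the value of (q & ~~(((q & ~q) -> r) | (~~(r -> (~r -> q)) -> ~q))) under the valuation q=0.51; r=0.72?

~q: Gödel ¬ of 0.51 = 0 (operand ≠ 0)
(q & ~q) = min(0.51, 0) = 0
((q & ~q) -> r): 0 ≤ 0.72, so result = 1
~r: Gödel ¬ of 0.72 = 0 (operand ≠ 0)
(~r -> q): 0 ≤ 0.51, so result = 1
(r -> (~r -> q)): 0.72 ≤ 1, so result = 1
~(r -> (~r -> q)): Gödel ¬ of 1 = 0 (operand ≠ 0)
~~(r -> (~r -> q)): Gödel ¬ of 0 = 1 (operand is 0)
~q: Gödel ¬ of 0.51 = 0 (operand ≠ 0)
(~~(r -> (~r -> q)) -> ~q): 1 > 0, so result = 0
(((q & ~q) -> r) | (~~(r -> (~r -> q)) -> ~q)) = max(1, 0) = 1
~(((q & ~q) -> r) | (~~(r -> (~r -> q)) -> ~q)): Gödel ¬ of 1 = 0 (operand ≠ 0)
~~(((q & ~q) -> r) | (~~(r -> (~r -> q)) -> ~q)): Gödel ¬ of 0 = 1 (operand is 0)
(q & ~~(((q & ~q) -> r) | (~~(r -> (~r -> q)) -> ~q))) = min(0.51, 1) = 0.51

0.51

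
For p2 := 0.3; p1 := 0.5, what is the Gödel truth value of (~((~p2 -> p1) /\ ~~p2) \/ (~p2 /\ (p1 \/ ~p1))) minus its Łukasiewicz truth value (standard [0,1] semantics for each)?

Gödel evaluation:
  ~p2: Gödel ¬ of 0.3 = 0 (operand ≠ 0)
  (~p2 -> p1): 0 ≤ 0.5, so result = 1
  ~p2: Gödel ¬ of 0.3 = 0 (operand ≠ 0)
  ~~p2: Gödel ¬ of 0 = 1 (operand is 0)
  ((~p2 -> p1) /\ ~~p2) = min(1, 1) = 1
  ~((~p2 -> p1) /\ ~~p2): Gödel ¬ of 1 = 0 (operand ≠ 0)
  ~p2: Gödel ¬ of 0.3 = 0 (operand ≠ 0)
  ~p1: Gödel ¬ of 0.5 = 0 (operand ≠ 0)
  (p1 \/ ~p1) = max(0.5, 0) = 0.5
  (~p2 /\ (p1 \/ ~p1)) = min(0, 0.5) = 0
  (~((~p2 -> p1) /\ ~~p2) \/ (~p2 /\ (p1 \/ ~p1))) = max(0, 0) = 0
  Gödel value = 0
Łukasiewicz evaluation:
  ~p2: Łukasiewicz ¬ gives 1 − 0.3 = 0.7
  (~p2 -> p1): min(1, 1 − 0.7 + 0.5) = 0.8
  ~p2: Łukasiewicz ¬ gives 1 − 0.3 = 0.7
  ~~p2: Łukasiewicz ¬ gives 1 − 0.7 = 0.3
  ((~p2 -> p1) /\ ~~p2) = min(0.8, 0.3) = 0.3
  ~((~p2 -> p1) /\ ~~p2): Łukasiewicz ¬ gives 1 − 0.3 = 0.7
  ~p2: Łukasiewicz ¬ gives 1 − 0.3 = 0.7
  ~p1: Łukasiewicz ¬ gives 1 − 0.5 = 0.5
  (p1 \/ ~p1) = max(0.5, 0.5) = 0.5
  (~p2 /\ (p1 \/ ~p1)) = min(0.7, 0.5) = 0.5
  (~((~p2 -> p1) /\ ~~p2) \/ (~p2 /\ (p1 \/ ~p1))) = max(0.7, 0.5) = 0.7
  Łukasiewicz value = 0.7
Difference: 0 − 0.7 = -0.70

-0.70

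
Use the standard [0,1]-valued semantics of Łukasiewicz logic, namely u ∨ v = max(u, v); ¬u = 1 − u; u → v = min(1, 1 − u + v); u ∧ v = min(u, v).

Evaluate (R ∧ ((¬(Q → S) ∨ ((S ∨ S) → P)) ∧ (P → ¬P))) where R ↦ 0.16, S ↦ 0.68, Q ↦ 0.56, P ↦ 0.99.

(Q → S): min(1, 1 − 0.56 + 0.68) = 1
¬(Q → S): Łukasiewicz ¬ gives 1 − 1 = 0
(S ∨ S) = max(0.68, 0.68) = 0.68
((S ∨ S) → P): min(1, 1 − 0.68 + 0.99) = 1
(¬(Q → S) ∨ ((S ∨ S) → P)) = max(0, 1) = 1
¬P: Łukasiewicz ¬ gives 1 − 0.99 = 0.01
(P → ¬P): min(1, 1 − 0.99 + 0.01) = 0.02
((¬(Q → S) ∨ ((S ∨ S) → P)) ∧ (P → ¬P)) = min(1, 0.02) = 0.02
(R ∧ ((¬(Q → S) ∨ ((S ∨ S) → P)) ∧ (P → ¬P))) = min(0.16, 0.02) = 0.02

0.02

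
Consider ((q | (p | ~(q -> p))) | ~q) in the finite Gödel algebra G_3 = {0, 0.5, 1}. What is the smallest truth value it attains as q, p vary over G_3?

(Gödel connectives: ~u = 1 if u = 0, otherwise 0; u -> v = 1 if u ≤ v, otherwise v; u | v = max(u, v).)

0.50

The minimum is attained at q = 0.5, p = 0.5:
  (q -> p): 0.5 ≤ 0.5, so result = 1
  ~(q -> p): Gödel ¬ of 1 = 0 (operand ≠ 0)
  (p | ~(q -> p)) = max(0.5, 0) = 0.5
  (q | (p | ~(q -> p))) = max(0.5, 0.5) = 0.5
  ~q: Gödel ¬ of 0.5 = 0 (operand ≠ 0)
  ((q | (p | ~(q -> p))) | ~q) = max(0.5, 0) = 0.5
Checking all 9 assignments confirms none give a value below 0.50.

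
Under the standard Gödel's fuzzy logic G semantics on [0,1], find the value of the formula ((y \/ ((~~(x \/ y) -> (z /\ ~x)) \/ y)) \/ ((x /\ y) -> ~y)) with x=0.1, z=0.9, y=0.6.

0.60

(x \/ y) = max(0.1, 0.6) = 0.6
~(x \/ y): Gödel ¬ of 0.6 = 0 (operand ≠ 0)
~~(x \/ y): Gödel ¬ of 0 = 1 (operand is 0)
~x: Gödel ¬ of 0.1 = 0 (operand ≠ 0)
(z /\ ~x) = min(0.9, 0) = 0
(~~(x \/ y) -> (z /\ ~x)): 1 > 0, so result = 0
((~~(x \/ y) -> (z /\ ~x)) \/ y) = max(0, 0.6) = 0.6
(y \/ ((~~(x \/ y) -> (z /\ ~x)) \/ y)) = max(0.6, 0.6) = 0.6
(x /\ y) = min(0.1, 0.6) = 0.1
~y: Gödel ¬ of 0.6 = 0 (operand ≠ 0)
((x /\ y) -> ~y): 0.1 > 0, so result = 0
((y \/ ((~~(x \/ y) -> (z /\ ~x)) \/ y)) \/ ((x /\ y) -> ~y)) = max(0.6, 0) = 0.6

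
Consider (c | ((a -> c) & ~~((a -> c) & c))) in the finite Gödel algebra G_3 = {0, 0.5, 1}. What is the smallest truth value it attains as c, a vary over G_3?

0.00

The minimum is attained at c = 0, a = 0:
  (a -> c): 0 ≤ 0, so result = 1
  (a -> c): 0 ≤ 0, so result = 1
  ((a -> c) & c) = min(1, 0) = 0
  ~((a -> c) & c): Gödel ¬ of 0 = 1 (operand is 0)
  ~~((a -> c) & c): Gödel ¬ of 1 = 0 (operand ≠ 0)
  ((a -> c) & ~~((a -> c) & c)) = min(1, 0) = 0
  (c | ((a -> c) & ~~((a -> c) & c))) = max(0, 0) = 0
Checking all 9 assignments confirms none give a value below 0.00.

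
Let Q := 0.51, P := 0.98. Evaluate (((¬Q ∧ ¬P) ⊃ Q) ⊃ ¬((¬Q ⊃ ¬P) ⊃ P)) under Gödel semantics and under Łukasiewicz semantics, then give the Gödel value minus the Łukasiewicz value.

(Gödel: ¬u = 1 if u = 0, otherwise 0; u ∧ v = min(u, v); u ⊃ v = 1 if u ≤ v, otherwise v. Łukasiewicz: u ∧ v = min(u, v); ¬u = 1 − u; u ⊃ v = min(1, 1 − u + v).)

0.00

Gödel evaluation:
  ¬Q: Gödel ¬ of 0.51 = 0 (operand ≠ 0)
  ¬P: Gödel ¬ of 0.98 = 0 (operand ≠ 0)
  (¬Q ∧ ¬P) = min(0, 0) = 0
  ((¬Q ∧ ¬P) ⊃ Q): 0 ≤ 0.51, so result = 1
  ¬Q: Gödel ¬ of 0.51 = 0 (operand ≠ 0)
  ¬P: Gödel ¬ of 0.98 = 0 (operand ≠ 0)
  (¬Q ⊃ ¬P): 0 ≤ 0, so result = 1
  ((¬Q ⊃ ¬P) ⊃ P): 1 > 0.98, so result = 0.98
  ¬((¬Q ⊃ ¬P) ⊃ P): Gödel ¬ of 0.98 = 0 (operand ≠ 0)
  (((¬Q ∧ ¬P) ⊃ Q) ⊃ ¬((¬Q ⊃ ¬P) ⊃ P)): 1 > 0, so result = 0
  Gödel value = 0
Łukasiewicz evaluation:
  ¬Q: Łukasiewicz ¬ gives 1 − 0.51 = 0.49
  ¬P: Łukasiewicz ¬ gives 1 − 0.98 = 0.02
  (¬Q ∧ ¬P) = min(0.49, 0.02) = 0.02
  ((¬Q ∧ ¬P) ⊃ Q): min(1, 1 − 0.02 + 0.51) = 1
  ¬Q: Łukasiewicz ¬ gives 1 − 0.51 = 0.49
  ¬P: Łukasiewicz ¬ gives 1 − 0.98 = 0.02
  (¬Q ⊃ ¬P): min(1, 1 − 0.49 + 0.02) = 0.53
  ((¬Q ⊃ ¬P) ⊃ P): min(1, 1 − 0.53 + 0.98) = 1
  ¬((¬Q ⊃ ¬P) ⊃ P): Łukasiewicz ¬ gives 1 − 1 = 0
  (((¬Q ∧ ¬P) ⊃ Q) ⊃ ¬((¬Q ⊃ ¬P) ⊃ P)): min(1, 1 − 1 + 0) = 0
  Łukasiewicz value = 0
Difference: 0 − 0 = 0.00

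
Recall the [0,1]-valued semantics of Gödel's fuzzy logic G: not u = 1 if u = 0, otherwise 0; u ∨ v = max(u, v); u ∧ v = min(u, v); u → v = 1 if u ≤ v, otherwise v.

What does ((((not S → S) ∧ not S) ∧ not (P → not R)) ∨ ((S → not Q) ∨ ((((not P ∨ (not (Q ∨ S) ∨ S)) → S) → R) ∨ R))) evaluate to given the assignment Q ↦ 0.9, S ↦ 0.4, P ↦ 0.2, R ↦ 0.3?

not S: Gödel ¬ of 0.4 = 0 (operand ≠ 0)
(not S → S): 0 ≤ 0.4, so result = 1
not S: Gödel ¬ of 0.4 = 0 (operand ≠ 0)
((not S → S) ∧ not S) = min(1, 0) = 0
not R: Gödel ¬ of 0.3 = 0 (operand ≠ 0)
(P → not R): 0.2 > 0, so result = 0
not (P → not R): Gödel ¬ of 0 = 1 (operand is 0)
(((not S → S) ∧ not S) ∧ not (P → not R)) = min(0, 1) = 0
not Q: Gödel ¬ of 0.9 = 0 (operand ≠ 0)
(S → not Q): 0.4 > 0, so result = 0
not P: Gödel ¬ of 0.2 = 0 (operand ≠ 0)
(Q ∨ S) = max(0.9, 0.4) = 0.9
not (Q ∨ S): Gödel ¬ of 0.9 = 0 (operand ≠ 0)
(not (Q ∨ S) ∨ S) = max(0, 0.4) = 0.4
(not P ∨ (not (Q ∨ S) ∨ S)) = max(0, 0.4) = 0.4
((not P ∨ (not (Q ∨ S) ∨ S)) → S): 0.4 ≤ 0.4, so result = 1
(((not P ∨ (not (Q ∨ S) ∨ S)) → S) → R): 1 > 0.3, so result = 0.3
((((not P ∨ (not (Q ∨ S) ∨ S)) → S) → R) ∨ R) = max(0.3, 0.3) = 0.3
((S → not Q) ∨ ((((not P ∨ (not (Q ∨ S) ∨ S)) → S) → R) ∨ R)) = max(0, 0.3) = 0.3
((((not S → S) ∧ not S) ∧ not (P → not R)) ∨ ((S → not Q) ∨ ((((not P ∨ (not (Q ∨ S) ∨ S)) → S) → R) ∨ R))) = max(0, 0.3) = 0.3

0.30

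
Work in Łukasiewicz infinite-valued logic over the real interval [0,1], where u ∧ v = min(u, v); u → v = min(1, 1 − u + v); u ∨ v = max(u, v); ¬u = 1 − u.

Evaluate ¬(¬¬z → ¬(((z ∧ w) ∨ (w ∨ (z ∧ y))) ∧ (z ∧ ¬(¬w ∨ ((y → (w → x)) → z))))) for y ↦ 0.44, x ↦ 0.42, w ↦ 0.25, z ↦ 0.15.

¬z: Łukasiewicz ¬ gives 1 − 0.15 = 0.85
¬¬z: Łukasiewicz ¬ gives 1 − 0.85 = 0.15
(z ∧ w) = min(0.15, 0.25) = 0.15
(z ∧ y) = min(0.15, 0.44) = 0.15
(w ∨ (z ∧ y)) = max(0.25, 0.15) = 0.25
((z ∧ w) ∨ (w ∨ (z ∧ y))) = max(0.15, 0.25) = 0.25
¬w: Łukasiewicz ¬ gives 1 − 0.25 = 0.75
(w → x): min(1, 1 − 0.25 + 0.42) = 1
(y → (w → x)): min(1, 1 − 0.44 + 1) = 1
((y → (w → x)) → z): min(1, 1 − 1 + 0.15) = 0.15
(¬w ∨ ((y → (w → x)) → z)) = max(0.75, 0.15) = 0.75
¬(¬w ∨ ((y → (w → x)) → z)): Łukasiewicz ¬ gives 1 − 0.75 = 0.25
(z ∧ ¬(¬w ∨ ((y → (w → x)) → z))) = min(0.15, 0.25) = 0.15
(((z ∧ w) ∨ (w ∨ (z ∧ y))) ∧ (z ∧ ¬(¬w ∨ ((y → (w → x)) → z)))) = min(0.25, 0.15) = 0.15
¬(((z ∧ w) ∨ (w ∨ (z ∧ y))) ∧ (z ∧ ¬(¬w ∨ ((y → (w → x)) → z)))): Łukasiewicz ¬ gives 1 − 0.15 = 0.85
(¬¬z → ¬(((z ∧ w) ∨ (w ∨ (z ∧ y))) ∧ (z ∧ ¬(¬w ∨ ((y → (w → x)) → z))))): min(1, 1 − 0.15 + 0.85) = 1
¬(¬¬z → ¬(((z ∧ w) ∨ (w ∨ (z ∧ y))) ∧ (z ∧ ¬(¬w ∨ ((y → (w → x)) → z))))): Łukasiewicz ¬ gives 1 − 1 = 0

0.00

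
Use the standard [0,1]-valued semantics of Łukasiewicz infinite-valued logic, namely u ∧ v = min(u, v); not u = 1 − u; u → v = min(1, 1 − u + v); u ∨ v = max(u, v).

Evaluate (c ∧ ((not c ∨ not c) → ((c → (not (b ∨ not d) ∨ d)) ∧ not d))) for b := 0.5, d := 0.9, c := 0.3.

not c: Łukasiewicz ¬ gives 1 − 0.3 = 0.7
not c: Łukasiewicz ¬ gives 1 − 0.3 = 0.7
(not c ∨ not c) = max(0.7, 0.7) = 0.7
not d: Łukasiewicz ¬ gives 1 − 0.9 = 0.1
(b ∨ not d) = max(0.5, 0.1) = 0.5
not (b ∨ not d): Łukasiewicz ¬ gives 1 − 0.5 = 0.5
(not (b ∨ not d) ∨ d) = max(0.5, 0.9) = 0.9
(c → (not (b ∨ not d) ∨ d)): min(1, 1 − 0.3 + 0.9) = 1
not d: Łukasiewicz ¬ gives 1 − 0.9 = 0.1
((c → (not (b ∨ not d) ∨ d)) ∧ not d) = min(1, 0.1) = 0.1
((not c ∨ not c) → ((c → (not (b ∨ not d) ∨ d)) ∧ not d)): min(1, 1 − 0.7 + 0.1) = 0.4
(c ∧ ((not c ∨ not c) → ((c → (not (b ∨ not d) ∨ d)) ∧ not d))) = min(0.3, 0.4) = 0.3

0.30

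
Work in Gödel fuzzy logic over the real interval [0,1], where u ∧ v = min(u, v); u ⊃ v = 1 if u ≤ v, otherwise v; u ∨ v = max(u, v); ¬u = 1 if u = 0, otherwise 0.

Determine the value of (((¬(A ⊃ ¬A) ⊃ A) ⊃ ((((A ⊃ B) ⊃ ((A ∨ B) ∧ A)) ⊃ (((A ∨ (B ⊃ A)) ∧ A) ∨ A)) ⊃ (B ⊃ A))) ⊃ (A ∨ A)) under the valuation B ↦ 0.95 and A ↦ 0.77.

0.77

¬A: Gödel ¬ of 0.77 = 0 (operand ≠ 0)
(A ⊃ ¬A): 0.77 > 0, so result = 0
¬(A ⊃ ¬A): Gödel ¬ of 0 = 1 (operand is 0)
(¬(A ⊃ ¬A) ⊃ A): 1 > 0.77, so result = 0.77
(A ⊃ B): 0.77 ≤ 0.95, so result = 1
(A ∨ B) = max(0.77, 0.95) = 0.95
((A ∨ B) ∧ A) = min(0.95, 0.77) = 0.77
((A ⊃ B) ⊃ ((A ∨ B) ∧ A)): 1 > 0.77, so result = 0.77
(B ⊃ A): 0.95 > 0.77, so result = 0.77
(A ∨ (B ⊃ A)) = max(0.77, 0.77) = 0.77
((A ∨ (B ⊃ A)) ∧ A) = min(0.77, 0.77) = 0.77
(((A ∨ (B ⊃ A)) ∧ A) ∨ A) = max(0.77, 0.77) = 0.77
(((A ⊃ B) ⊃ ((A ∨ B) ∧ A)) ⊃ (((A ∨ (B ⊃ A)) ∧ A) ∨ A)): 0.77 ≤ 0.77, so result = 1
(B ⊃ A): 0.95 > 0.77, so result = 0.77
((((A ⊃ B) ⊃ ((A ∨ B) ∧ A)) ⊃ (((A ∨ (B ⊃ A)) ∧ A) ∨ A)) ⊃ (B ⊃ A)): 1 > 0.77, so result = 0.77
((¬(A ⊃ ¬A) ⊃ A) ⊃ ((((A ⊃ B) ⊃ ((A ∨ B) ∧ A)) ⊃ (((A ∨ (B ⊃ A)) ∧ A) ∨ A)) ⊃ (B ⊃ A))): 0.77 ≤ 0.77, so result = 1
(A ∨ A) = max(0.77, 0.77) = 0.77
(((¬(A ⊃ ¬A) ⊃ A) ⊃ ((((A ⊃ B) ⊃ ((A ∨ B) ∧ A)) ⊃ (((A ∨ (B ⊃ A)) ∧ A) ∨ A)) ⊃ (B ⊃ A))) ⊃ (A ∨ A)): 1 > 0.77, so result = 0.77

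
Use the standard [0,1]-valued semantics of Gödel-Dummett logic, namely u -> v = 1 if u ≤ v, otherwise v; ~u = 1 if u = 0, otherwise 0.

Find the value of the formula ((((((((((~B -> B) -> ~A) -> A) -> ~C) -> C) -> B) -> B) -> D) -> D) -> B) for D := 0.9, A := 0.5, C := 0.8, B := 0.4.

0.40

~B: Gödel ¬ of 0.4 = 0 (operand ≠ 0)
(~B -> B): 0 ≤ 0.4, so result = 1
~A: Gödel ¬ of 0.5 = 0 (operand ≠ 0)
((~B -> B) -> ~A): 1 > 0, so result = 0
(((~B -> B) -> ~A) -> A): 0 ≤ 0.5, so result = 1
~C: Gödel ¬ of 0.8 = 0 (operand ≠ 0)
((((~B -> B) -> ~A) -> A) -> ~C): 1 > 0, so result = 0
(((((~B -> B) -> ~A) -> A) -> ~C) -> C): 0 ≤ 0.8, so result = 1
((((((~B -> B) -> ~A) -> A) -> ~C) -> C) -> B): 1 > 0.4, so result = 0.4
(((((((~B -> B) -> ~A) -> A) -> ~C) -> C) -> B) -> B): 0.4 ≤ 0.4, so result = 1
((((((((~B -> B) -> ~A) -> A) -> ~C) -> C) -> B) -> B) -> D): 1 > 0.9, so result = 0.9
(((((((((~B -> B) -> ~A) -> A) -> ~C) -> C) -> B) -> B) -> D) -> D): 0.9 ≤ 0.9, so result = 1
((((((((((~B -> B) -> ~A) -> A) -> ~C) -> C) -> B) -> B) -> D) -> D) -> B): 1 > 0.4, so result = 0.4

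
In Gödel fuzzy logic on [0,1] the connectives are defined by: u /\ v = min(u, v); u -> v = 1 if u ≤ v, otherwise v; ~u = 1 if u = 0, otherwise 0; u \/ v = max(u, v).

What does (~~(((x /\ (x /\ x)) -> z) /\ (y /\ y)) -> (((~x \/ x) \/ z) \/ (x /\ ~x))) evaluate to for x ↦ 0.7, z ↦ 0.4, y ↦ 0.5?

(x /\ x) = min(0.7, 0.7) = 0.7
(x /\ (x /\ x)) = min(0.7, 0.7) = 0.7
((x /\ (x /\ x)) -> z): 0.7 > 0.4, so result = 0.4
(y /\ y) = min(0.5, 0.5) = 0.5
(((x /\ (x /\ x)) -> z) /\ (y /\ y)) = min(0.4, 0.5) = 0.4
~(((x /\ (x /\ x)) -> z) /\ (y /\ y)): Gödel ¬ of 0.4 = 0 (operand ≠ 0)
~~(((x /\ (x /\ x)) -> z) /\ (y /\ y)): Gödel ¬ of 0 = 1 (operand is 0)
~x: Gödel ¬ of 0.7 = 0 (operand ≠ 0)
(~x \/ x) = max(0, 0.7) = 0.7
((~x \/ x) \/ z) = max(0.7, 0.4) = 0.7
~x: Gödel ¬ of 0.7 = 0 (operand ≠ 0)
(x /\ ~x) = min(0.7, 0) = 0
(((~x \/ x) \/ z) \/ (x /\ ~x)) = max(0.7, 0) = 0.7
(~~(((x /\ (x /\ x)) -> z) /\ (y /\ y)) -> (((~x \/ x) \/ z) \/ (x /\ ~x))): 1 > 0.7, so result = 0.7

0.70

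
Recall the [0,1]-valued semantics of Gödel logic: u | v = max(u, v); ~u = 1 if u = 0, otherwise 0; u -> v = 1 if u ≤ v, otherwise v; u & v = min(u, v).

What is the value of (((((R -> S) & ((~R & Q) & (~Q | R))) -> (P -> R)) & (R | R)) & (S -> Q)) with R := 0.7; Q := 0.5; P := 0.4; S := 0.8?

(R -> S): 0.7 ≤ 0.8, so result = 1
~R: Gödel ¬ of 0.7 = 0 (operand ≠ 0)
(~R & Q) = min(0, 0.5) = 0
~Q: Gödel ¬ of 0.5 = 0 (operand ≠ 0)
(~Q | R) = max(0, 0.7) = 0.7
((~R & Q) & (~Q | R)) = min(0, 0.7) = 0
((R -> S) & ((~R & Q) & (~Q | R))) = min(1, 0) = 0
(P -> R): 0.4 ≤ 0.7, so result = 1
(((R -> S) & ((~R & Q) & (~Q | R))) -> (P -> R)): 0 ≤ 1, so result = 1
(R | R) = max(0.7, 0.7) = 0.7
((((R -> S) & ((~R & Q) & (~Q | R))) -> (P -> R)) & (R | R)) = min(1, 0.7) = 0.7
(S -> Q): 0.8 > 0.5, so result = 0.5
(((((R -> S) & ((~R & Q) & (~Q | R))) -> (P -> R)) & (R | R)) & (S -> Q)) = min(0.7, 0.5) = 0.5

0.50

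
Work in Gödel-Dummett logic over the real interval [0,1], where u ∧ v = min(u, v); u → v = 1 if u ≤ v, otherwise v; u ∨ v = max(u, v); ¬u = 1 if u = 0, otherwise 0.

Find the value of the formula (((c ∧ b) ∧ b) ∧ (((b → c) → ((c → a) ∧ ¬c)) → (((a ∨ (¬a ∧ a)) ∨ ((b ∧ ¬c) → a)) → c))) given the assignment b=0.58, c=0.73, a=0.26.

0.58

(c ∧ b) = min(0.73, 0.58) = 0.58
((c ∧ b) ∧ b) = min(0.58, 0.58) = 0.58
(b → c): 0.58 ≤ 0.73, so result = 1
(c → a): 0.73 > 0.26, so result = 0.26
¬c: Gödel ¬ of 0.73 = 0 (operand ≠ 0)
((c → a) ∧ ¬c) = min(0.26, 0) = 0
((b → c) → ((c → a) ∧ ¬c)): 1 > 0, so result = 0
¬a: Gödel ¬ of 0.26 = 0 (operand ≠ 0)
(¬a ∧ a) = min(0, 0.26) = 0
(a ∨ (¬a ∧ a)) = max(0.26, 0) = 0.26
¬c: Gödel ¬ of 0.73 = 0 (operand ≠ 0)
(b ∧ ¬c) = min(0.58, 0) = 0
((b ∧ ¬c) → a): 0 ≤ 0.26, so result = 1
((a ∨ (¬a ∧ a)) ∨ ((b ∧ ¬c) → a)) = max(0.26, 1) = 1
(((a ∨ (¬a ∧ a)) ∨ ((b ∧ ¬c) → a)) → c): 1 > 0.73, so result = 0.73
(((b → c) → ((c → a) ∧ ¬c)) → (((a ∨ (¬a ∧ a)) ∨ ((b ∧ ¬c) → a)) → c)): 0 ≤ 0.73, so result = 1
(((c ∧ b) ∧ b) ∧ (((b → c) → ((c → a) ∧ ¬c)) → (((a ∨ (¬a ∧ a)) ∨ ((b ∧ ¬c) → a)) → c))) = min(0.58, 1) = 0.58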